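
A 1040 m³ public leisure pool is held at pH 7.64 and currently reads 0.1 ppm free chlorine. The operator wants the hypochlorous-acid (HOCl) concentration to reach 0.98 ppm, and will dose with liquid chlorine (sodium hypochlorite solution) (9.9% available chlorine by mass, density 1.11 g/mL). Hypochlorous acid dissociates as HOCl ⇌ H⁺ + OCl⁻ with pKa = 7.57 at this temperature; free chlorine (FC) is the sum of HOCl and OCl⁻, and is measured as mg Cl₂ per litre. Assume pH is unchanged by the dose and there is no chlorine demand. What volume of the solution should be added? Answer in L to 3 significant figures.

Volume: 1040 m³ = 1,040,000 L.
[OCl⁻]/[HOCl] = 10^(pH − pKa) = 10^(7.64 − 7.57) = 1.175; fraction as HOCl = 1/(1 + 1.175) = 0.4598.
Free chlorine required for 0.98 ppm HOCl: 0.98 / 0.4598 = 2.131 ppm.
FC to add: 2.131 − 0.1 = 2.031 mg/L as Cl₂.
Cl₂ equivalent: 2.031 mg/L × 1,040,000 L = 2113 g.
Product at 9.9% available Cl: 2113 / 0.099 = 21,340 g.
Volume: 21,340 g ÷ 1.11 g/mL = 19,230 mL.

19.2 L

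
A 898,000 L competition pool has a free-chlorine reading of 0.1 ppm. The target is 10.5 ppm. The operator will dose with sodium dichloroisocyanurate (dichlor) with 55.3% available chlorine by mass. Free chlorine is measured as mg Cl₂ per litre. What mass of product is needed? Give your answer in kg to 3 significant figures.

16.9 kg

Chlorine deficit: 10.5 − 0.1 = 10.4 ppm = 10.4 mg/L as Cl₂.
Cl₂ equivalent needed: 10.4 mg/L × 898,000 L = 9,339,000 mg = 9339 g.
Product at 55.3% available chlorine: 9339 / 0.553 = 16,890 g.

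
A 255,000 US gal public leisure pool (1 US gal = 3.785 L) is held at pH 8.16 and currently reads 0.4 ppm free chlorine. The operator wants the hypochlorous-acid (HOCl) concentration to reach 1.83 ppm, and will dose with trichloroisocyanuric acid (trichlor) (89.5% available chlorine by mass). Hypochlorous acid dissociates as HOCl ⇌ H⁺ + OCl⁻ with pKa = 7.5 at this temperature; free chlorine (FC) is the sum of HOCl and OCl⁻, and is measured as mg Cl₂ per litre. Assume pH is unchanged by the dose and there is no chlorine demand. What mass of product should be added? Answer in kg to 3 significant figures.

Volume: 255,000 US gal × 3.785 L/gal = 965,175 L.
[OCl⁻]/[HOCl] = 10^(pH − pKa) = 10^(8.16 − 7.5) = 4.571; fraction as HOCl = 1/(1 + 4.571) = 0.1795.
Free chlorine required for 1.83 ppm HOCl: 1.83 / 0.1795 = 10.19 ppm.
FC to add: 10.19 − 0.4 = 9.795 mg/L as Cl₂.
Cl₂ equivalent: 9.795 mg/L × 965,175 L = 9454 g.
Product at 89.5% available Cl: 9454 / 0.895 = 10,560 g.

10.6 kg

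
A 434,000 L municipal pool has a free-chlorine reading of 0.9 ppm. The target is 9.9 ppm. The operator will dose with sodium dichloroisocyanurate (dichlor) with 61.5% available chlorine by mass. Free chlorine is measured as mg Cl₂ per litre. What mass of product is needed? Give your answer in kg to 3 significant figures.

6.35 kg

Chlorine deficit: 9.9 − 0.9 = 9 ppm = 9 mg/L as Cl₂.
Cl₂ equivalent needed: 9 mg/L × 434,000 L = 3,906,000 mg = 3906 g.
Product at 61.5% available chlorine: 3906 / 0.615 = 6351 g.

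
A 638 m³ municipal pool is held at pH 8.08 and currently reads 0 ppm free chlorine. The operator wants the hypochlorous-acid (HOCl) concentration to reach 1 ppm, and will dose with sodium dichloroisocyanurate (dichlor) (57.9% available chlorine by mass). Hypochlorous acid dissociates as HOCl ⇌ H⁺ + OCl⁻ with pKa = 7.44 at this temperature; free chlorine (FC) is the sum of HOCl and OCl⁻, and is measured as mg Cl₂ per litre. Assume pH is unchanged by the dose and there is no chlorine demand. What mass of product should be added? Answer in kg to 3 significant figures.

5.91 kg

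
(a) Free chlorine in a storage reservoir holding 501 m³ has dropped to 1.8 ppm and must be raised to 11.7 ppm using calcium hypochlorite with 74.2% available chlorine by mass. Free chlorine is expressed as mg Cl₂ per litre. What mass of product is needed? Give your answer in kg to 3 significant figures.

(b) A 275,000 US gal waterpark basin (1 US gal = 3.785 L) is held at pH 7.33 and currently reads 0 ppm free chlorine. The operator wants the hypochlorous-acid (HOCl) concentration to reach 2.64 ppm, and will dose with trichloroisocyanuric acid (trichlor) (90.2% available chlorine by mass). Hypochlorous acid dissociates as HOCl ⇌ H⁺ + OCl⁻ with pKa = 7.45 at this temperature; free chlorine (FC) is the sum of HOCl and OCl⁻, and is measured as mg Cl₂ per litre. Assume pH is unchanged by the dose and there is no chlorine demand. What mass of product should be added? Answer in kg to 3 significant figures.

(a) Volume: 501 m³ = 501,000 L.
(a) Chlorine deficit: 11.7 − 1.8 = 9.9 ppm = 9.9 mg/L as Cl₂.
(a) Cl₂ equivalent needed: 9.9 mg/L × 501,000 L = 4,960,000 mg = 4960 g.
(a) Product at 74.2% available chlorine: 4960 / 0.742 = 6685 g.

(b) Volume: 275,000 US gal × 3.785 L/gal = 1,040,875 L.
(b) [OCl⁻]/[HOCl] = 10^(pH − pKa) = 10^(7.33 − 7.45) = 0.7586; fraction as HOCl = 1/(1 + 0.7586) = 0.5686.
(b) Free chlorine required for 2.64 ppm HOCl: 2.64 / 0.5686 = 4.643 ppm.
(b) FC to add: 4.643 − 0 = 4.643 mg/L as Cl₂.
(b) Cl₂ equivalent: 4.643 mg/L × 1,040,875 L = 4832 g.
(b) Product at 90.2% available Cl: 4832 / 0.902 = 5357 g.

(a) 6.68 kg; (b) 5.36 kg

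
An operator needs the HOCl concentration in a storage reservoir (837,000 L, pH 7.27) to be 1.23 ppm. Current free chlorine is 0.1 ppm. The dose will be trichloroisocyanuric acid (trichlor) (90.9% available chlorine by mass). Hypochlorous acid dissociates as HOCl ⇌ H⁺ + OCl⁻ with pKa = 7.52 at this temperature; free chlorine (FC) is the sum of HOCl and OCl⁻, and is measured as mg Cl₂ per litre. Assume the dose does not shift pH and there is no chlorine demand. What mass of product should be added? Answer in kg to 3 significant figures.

1.68 kg

[OCl⁻]/[HOCl] = 10^(pH − pKa) = 10^(7.27 − 7.52) = 0.5623; fraction as HOCl = 1/(1 + 0.5623) = 0.6401.
Free chlorine required for 1.23 ppm HOCl: 1.23 / 0.6401 = 1.922 ppm.
FC to add: 1.922 − 0.1 = 1.822 mg/L as Cl₂.
Cl₂ equivalent: 1.822 mg/L × 837,000 L = 1525 g.
Product at 90.9% available Cl: 1525 / 0.909 = 1677 g.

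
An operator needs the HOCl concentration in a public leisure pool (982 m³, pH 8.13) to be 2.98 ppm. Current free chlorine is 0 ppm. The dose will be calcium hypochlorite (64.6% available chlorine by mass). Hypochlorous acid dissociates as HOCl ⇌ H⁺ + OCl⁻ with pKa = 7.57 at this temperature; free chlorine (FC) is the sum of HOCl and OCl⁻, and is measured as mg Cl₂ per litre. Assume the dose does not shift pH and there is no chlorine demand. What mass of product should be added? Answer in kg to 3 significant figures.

21.0 kg

Volume: 982 m³ = 982,000 L.
[OCl⁻]/[HOCl] = 10^(pH − pKa) = 10^(8.13 − 7.57) = 3.631; fraction as HOCl = 1/(1 + 3.631) = 0.2159.
Free chlorine required for 2.98 ppm HOCl: 2.98 / 0.2159 = 13.8 ppm.
FC to add: 13.8 − 0 = 13.8 mg/L as Cl₂.
Cl₂ equivalent: 13.8 mg/L × 982,000 L = 13,550 g.
Product at 64.6% available Cl: 13,550 / 0.646 = 20,980 g.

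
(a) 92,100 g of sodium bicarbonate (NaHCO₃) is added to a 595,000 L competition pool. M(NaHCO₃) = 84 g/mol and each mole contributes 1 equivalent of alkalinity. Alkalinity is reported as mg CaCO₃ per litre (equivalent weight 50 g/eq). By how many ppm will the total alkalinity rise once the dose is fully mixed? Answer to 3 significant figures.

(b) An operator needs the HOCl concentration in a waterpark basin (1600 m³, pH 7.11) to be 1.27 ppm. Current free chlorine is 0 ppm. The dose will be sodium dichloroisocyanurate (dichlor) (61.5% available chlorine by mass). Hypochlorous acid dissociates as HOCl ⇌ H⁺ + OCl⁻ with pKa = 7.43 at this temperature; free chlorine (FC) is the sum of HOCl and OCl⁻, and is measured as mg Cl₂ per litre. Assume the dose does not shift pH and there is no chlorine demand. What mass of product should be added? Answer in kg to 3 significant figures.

(a) 92.1 ppm; (b) 4.89 kg

(a) Moles of NaHCO₃: 92,100 g ÷ 84 g/mol = 1096 mol → 1096 eq of alkalinity.
(a) As CaCO₃: 1096 eq × 50 g/eq = 54,820 g.
(a) Rise: 54,820 g / 595,000 L × 1000 = 92.14 mg/L.

(b) Volume: 1600 m³ = 1,600,000 L.
(b) [OCl⁻]/[HOCl] = 10^(pH − pKa) = 10^(7.11 − 7.43) = 0.4786; fraction as HOCl = 1/(1 + 0.4786) = 0.6763.
(b) Free chlorine required for 1.27 ppm HOCl: 1.27 / 0.6763 = 1.878 ppm.
(b) FC to add: 1.878 − 0 = 1.878 mg/L as Cl₂.
(b) Cl₂ equivalent: 1.878 mg/L × 1,600,000 L = 3005 g.
(b) Product at 61.5% available Cl: 3005 / 0.615 = 4885 g.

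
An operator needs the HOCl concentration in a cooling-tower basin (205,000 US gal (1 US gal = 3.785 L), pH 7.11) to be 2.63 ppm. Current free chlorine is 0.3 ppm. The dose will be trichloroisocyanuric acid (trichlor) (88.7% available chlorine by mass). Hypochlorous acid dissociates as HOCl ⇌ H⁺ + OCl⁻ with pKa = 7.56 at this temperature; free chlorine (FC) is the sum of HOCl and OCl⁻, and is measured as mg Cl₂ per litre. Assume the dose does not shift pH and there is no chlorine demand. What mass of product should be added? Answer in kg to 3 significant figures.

2.85 kg

Volume: 205,000 US gal × 3.785 L/gal = 775,925 L.
[OCl⁻]/[HOCl] = 10^(pH − pKa) = 10^(7.11 − 7.56) = 0.3548; fraction as HOCl = 1/(1 + 0.3548) = 0.7381.
Free chlorine required for 2.63 ppm HOCl: 2.63 / 0.7381 = 3.563 ppm.
FC to add: 3.563 − 0.3 = 3.263 mg/L as Cl₂.
Cl₂ equivalent: 3.263 mg/L × 775,925 L = 2532 g.
Product at 88.7% available Cl: 2532 / 0.887 = 2855 g.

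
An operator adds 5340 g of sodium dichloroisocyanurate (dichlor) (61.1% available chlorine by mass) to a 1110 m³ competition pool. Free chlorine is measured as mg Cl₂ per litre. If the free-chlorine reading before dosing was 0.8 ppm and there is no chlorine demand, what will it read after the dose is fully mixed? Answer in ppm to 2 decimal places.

3.74 ppm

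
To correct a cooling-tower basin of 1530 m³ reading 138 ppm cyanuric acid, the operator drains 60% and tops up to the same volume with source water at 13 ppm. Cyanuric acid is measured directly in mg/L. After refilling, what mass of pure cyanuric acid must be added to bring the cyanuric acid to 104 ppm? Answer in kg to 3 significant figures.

62.7 kg

Volume: 1530 m³ = 1,530,000 L.
After draining 60% and refilling: 138 × 0.40 + 13 × 0.60 = 63 ppm.
Deficit to target: 104 − 63 = 41 mg/L.
Mass: 41 mg/L × 1,530,000 L = 62,730 g cyanuric acid.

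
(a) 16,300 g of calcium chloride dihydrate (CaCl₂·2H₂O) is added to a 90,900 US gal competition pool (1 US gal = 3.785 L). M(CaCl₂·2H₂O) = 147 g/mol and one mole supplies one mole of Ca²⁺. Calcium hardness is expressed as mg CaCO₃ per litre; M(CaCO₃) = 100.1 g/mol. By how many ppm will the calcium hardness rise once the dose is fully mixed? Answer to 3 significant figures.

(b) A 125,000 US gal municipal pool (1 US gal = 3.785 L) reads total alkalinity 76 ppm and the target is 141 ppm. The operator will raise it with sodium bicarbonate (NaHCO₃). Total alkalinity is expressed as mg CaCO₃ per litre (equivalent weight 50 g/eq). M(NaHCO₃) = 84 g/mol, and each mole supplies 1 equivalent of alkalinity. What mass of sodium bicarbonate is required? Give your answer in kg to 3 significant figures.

(a) 32.3 ppm; (b) 51.7 kg

(a) Volume: 90,900 US gal × 3.785 L/gal = 344,056 L.
(a) Moles of Ca²⁺: 16,300 g ÷ 147 g/mol = 110.9 mol.
(a) As CaCO₃: 110.9 mol × 100.1 g/mol = 11,100 g.
(a) Rise: 11,100 g / 344,056 L × 1000 = 32.26 mg/L.

(b) Volume: 125,000 US gal × 3.785 L/gal = 473,125 L.
(b) Alkalinity to add: (141 − 76) = 65 mg/L as CaCO₃ × 473,125 L = 30,750 g as CaCO₃.
(b) Equivalents: 30,750 g ÷ 50 g/eq = 615.1 eq.
(b) NaHCO₃ supplies 1 eq per mole → 615.1 mol.
(b) Mass: 615.1 mol × 84 g/mol = 51,670 g.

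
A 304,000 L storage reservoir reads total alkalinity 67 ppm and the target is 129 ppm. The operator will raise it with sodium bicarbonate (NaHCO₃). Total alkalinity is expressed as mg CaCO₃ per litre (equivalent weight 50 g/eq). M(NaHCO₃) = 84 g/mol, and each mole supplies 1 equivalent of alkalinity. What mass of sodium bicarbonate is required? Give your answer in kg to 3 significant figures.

Alkalinity to add: (129 − 67) = 62 mg/L as CaCO₃ × 304,000 L = 18,850 g as CaCO₃.
Equivalents: 18,850 g ÷ 50 g/eq = 377 eq.
NaHCO₃ supplies 1 eq per mole → 377 mol.
Mass: 377 mol × 84 g/mol = 31,660 g.

31.7 kg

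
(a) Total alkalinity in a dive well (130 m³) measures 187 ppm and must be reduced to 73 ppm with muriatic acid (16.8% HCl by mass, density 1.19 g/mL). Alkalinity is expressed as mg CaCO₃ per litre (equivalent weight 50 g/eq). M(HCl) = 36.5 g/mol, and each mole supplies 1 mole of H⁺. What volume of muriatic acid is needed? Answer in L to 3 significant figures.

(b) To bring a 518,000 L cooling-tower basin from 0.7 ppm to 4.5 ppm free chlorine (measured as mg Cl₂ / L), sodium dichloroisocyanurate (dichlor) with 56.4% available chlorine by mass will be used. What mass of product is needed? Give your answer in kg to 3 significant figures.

(a) 54.1 L; (b) 3.49 kg

(a) Volume: 130 m³ = 130,000 L.
(a) Alkalinity to neutralize: (187 − 73) = 114 mg/L as CaCO₃ × 130,000 L = 14,820 g as CaCO₃.
(a) Equivalents of H⁺ required: 14,820 ÷ 50 g/eq = 296.4 eq = 296.4 mol HCl.
(a) Mass of HCl: 296.4 × 36.5 = 10,820 g.
(a) Mass of 16.8% solution: 10,820 / 0.168 = 64,400 g.
(a) Volume: 64,400 g ÷ 1.19 g/mL = 54,110 mL.

(b) Chlorine deficit: 4.5 − 0.7 = 3.8 ppm = 3.8 mg/L as Cl₂.
(b) Cl₂ equivalent needed: 3.8 mg/L × 518,000 L = 1,968,000 mg = 1968 g.
(b) Product at 56.4% available chlorine: 1968 / 0.564 = 3490 g.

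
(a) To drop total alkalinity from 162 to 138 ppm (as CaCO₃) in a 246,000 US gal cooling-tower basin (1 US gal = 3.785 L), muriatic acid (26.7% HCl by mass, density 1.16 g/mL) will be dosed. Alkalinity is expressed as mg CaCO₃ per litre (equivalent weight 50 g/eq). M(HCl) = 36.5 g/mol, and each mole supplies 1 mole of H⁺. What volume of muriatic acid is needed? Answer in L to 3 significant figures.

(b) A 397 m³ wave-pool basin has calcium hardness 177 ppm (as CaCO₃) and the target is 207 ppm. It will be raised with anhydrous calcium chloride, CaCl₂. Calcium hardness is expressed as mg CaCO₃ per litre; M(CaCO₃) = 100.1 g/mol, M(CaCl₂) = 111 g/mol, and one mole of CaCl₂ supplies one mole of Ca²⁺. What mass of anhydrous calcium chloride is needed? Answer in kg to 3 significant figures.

(a) 52.7 L; (b) 13.2 kg

(a) Volume: 246,000 US gal × 3.785 L/gal = 931,110 L.
(a) Alkalinity to neutralize: (162 − 138) = 24 mg/L as CaCO₃ × 931,110 L = 22,350 g as CaCO₃.
(a) Equivalents of H⁺ required: 22,350 ÷ 50 g/eq = 446.9 eq = 446.9 mol HCl.
(a) Mass of HCl: 446.9 × 36.5 = 16,310 g.
(a) Mass of 26.7% solution: 16,310 / 0.267 = 61,100 g.
(a) Volume: 61,100 g ÷ 1.16 g/mL = 52,670 mL.

(b) Volume: 397 m³ = 397,000 L.
(b) Hardness to add: (207 − 177) = 30 mg/L as CaCO₃ × 397,000 L = 11,910 g as CaCO₃.
(b) Moles of Ca²⁺ (1 mol Ca²⁺ ≡ 1 mol CaCO₃): 11,910 / 100.1 g/mol = 119 mol.
(b) Mass of CaCl₂: 119 × 111 = 13,210 g.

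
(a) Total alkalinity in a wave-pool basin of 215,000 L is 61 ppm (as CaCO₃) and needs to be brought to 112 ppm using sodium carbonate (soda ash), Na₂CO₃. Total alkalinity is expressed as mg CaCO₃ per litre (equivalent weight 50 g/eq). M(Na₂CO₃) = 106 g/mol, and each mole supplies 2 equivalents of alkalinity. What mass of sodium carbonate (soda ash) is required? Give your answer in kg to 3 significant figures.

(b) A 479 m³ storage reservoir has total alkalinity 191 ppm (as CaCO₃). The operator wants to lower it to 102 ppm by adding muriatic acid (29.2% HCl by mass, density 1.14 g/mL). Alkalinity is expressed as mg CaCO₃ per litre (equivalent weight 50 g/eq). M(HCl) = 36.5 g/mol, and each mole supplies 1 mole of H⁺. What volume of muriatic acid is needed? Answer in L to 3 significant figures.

(a) 11.6 kg; (b) 93.5 L

(a) Alkalinity to add: (112 − 61) = 51 mg/L as CaCO₃ × 215,000 L = 10,960 g as CaCO₃.
(a) Equivalents: 10,960 g ÷ 50 g/eq = 219.3 eq.
(a) Each mole of Na₂CO₃ supplies 2 eq, so 219.3 / 2 = 109.7 mol.
(a) Mass: 109.7 mol × 106 g/mol = 11,620 g.

(b) Volume: 479 m³ = 479,000 L.
(b) Alkalinity to neutralize: (191 − 102) = 89 mg/L as CaCO₃ × 479,000 L = 42,630 g as CaCO₃.
(b) Equivalents of H⁺ required: 42,630 ÷ 50 g/eq = 852.6 eq = 852.6 mol HCl.
(b) Mass of HCl: 852.6 × 36.5 = 31,120 g.
(b) Mass of 29.2% solution: 31,120 / 0.292 = 106,600 g.
(b) Volume: 106,600 g ÷ 1.14 g/mL = 93,490 mL.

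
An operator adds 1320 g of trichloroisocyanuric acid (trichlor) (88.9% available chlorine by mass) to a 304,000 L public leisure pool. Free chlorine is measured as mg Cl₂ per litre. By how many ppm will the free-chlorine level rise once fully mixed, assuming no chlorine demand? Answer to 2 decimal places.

3.86 ppm

Available chlorine delivered: 1320 g × 0.889 = 1173 g as Cl₂.
Concentration rise: 1173 g / 304,000 L = 3.86 mg/L = 3.86 ppm.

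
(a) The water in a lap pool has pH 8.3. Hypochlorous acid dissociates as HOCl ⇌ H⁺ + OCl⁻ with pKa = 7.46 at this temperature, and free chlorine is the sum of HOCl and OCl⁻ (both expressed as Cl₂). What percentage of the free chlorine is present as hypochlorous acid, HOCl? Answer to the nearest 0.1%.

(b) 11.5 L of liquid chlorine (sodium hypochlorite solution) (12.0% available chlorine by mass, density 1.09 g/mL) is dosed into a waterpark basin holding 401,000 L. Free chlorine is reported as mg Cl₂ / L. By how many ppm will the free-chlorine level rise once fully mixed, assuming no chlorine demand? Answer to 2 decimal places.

(a) 12.6%; (b) 3.75 ppm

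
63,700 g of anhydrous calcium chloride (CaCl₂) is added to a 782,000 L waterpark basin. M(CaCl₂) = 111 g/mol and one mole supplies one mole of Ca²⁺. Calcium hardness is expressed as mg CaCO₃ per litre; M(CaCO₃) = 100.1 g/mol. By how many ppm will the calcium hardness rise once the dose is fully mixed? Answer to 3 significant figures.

Moles of Ca²⁺: 63,700 g ÷ 111 g/mol = 573.9 mol.
As CaCO₃: 573.9 mol × 100.1 g/mol = 57,440 g.
Rise: 57,440 g / 782,000 L × 1000 = 73.46 mg/L.

73.5 ppm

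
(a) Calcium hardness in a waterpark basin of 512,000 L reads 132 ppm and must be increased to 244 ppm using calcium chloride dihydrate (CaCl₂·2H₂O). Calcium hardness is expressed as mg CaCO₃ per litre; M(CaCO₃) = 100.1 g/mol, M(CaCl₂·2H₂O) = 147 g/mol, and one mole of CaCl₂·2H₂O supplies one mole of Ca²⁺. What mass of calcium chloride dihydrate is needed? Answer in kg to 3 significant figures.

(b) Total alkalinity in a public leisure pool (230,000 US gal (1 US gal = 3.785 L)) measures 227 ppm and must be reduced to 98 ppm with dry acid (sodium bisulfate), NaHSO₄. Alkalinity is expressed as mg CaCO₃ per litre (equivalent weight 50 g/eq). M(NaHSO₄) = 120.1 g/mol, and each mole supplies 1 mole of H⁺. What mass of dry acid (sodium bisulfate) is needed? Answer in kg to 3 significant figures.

(a) 84.2 kg; (b) 270 kg

(a) Hardness to add: (244 − 132) = 112 mg/L as CaCO₃ × 512,000 L = 57,340 g as CaCO₃.
(a) Moles of Ca²⁺ (1 mol Ca²⁺ ≡ 1 mol CaCO₃): 57,340 / 100.1 g/mol = 572.9 mol.
(a) Mass of CaCl₂·2H₂O: 572.9 × 147 = 84,210 g.

(b) Volume: 230,000 US gal × 3.785 L/gal = 870,550 L.
(b) Alkalinity to neutralize: (227 − 98) = 129 mg/L as CaCO₃ × 870,550 L = 112,300 g as CaCO₃.
(b) Equivalents of H⁺ required: 112,300 ÷ 50 g/eq = 2246 eq = 2246 mol NaHSO₄.
(b) Mass of NaHSO₄: 2246 × 120.1 = 269,700 g.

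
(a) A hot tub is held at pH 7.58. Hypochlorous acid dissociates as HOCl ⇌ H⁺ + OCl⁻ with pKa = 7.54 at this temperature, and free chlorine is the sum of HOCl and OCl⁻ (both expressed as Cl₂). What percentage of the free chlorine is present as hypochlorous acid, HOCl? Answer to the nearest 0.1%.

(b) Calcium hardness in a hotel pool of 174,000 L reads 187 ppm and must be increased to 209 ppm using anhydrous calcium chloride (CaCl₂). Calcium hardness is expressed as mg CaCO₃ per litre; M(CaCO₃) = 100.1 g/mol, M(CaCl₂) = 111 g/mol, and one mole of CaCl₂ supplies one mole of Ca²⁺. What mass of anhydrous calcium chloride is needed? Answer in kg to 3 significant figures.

(a) 47.7%; (b) 4.24 kg

(a) [OCl⁻]/[HOCl] = 10^(pH − pKa) = 10^(7.58 − 7.54) = 10^0.04 = 1.096.
(a) Fraction as HOCl = 1 / (1 + 1.096) = 0.477.

(b) Hardness to add: (209 − 187) = 22 mg/L as CaCO₃ × 174,000 L = 3828 g as CaCO₃.
(b) Moles of Ca²⁺ (1 mol Ca²⁺ ≡ 1 mol CaCO₃): 3828 / 100.1 g/mol = 38.24 mol.
(b) Mass of CaCl₂: 38.24 × 111 = 4245 g.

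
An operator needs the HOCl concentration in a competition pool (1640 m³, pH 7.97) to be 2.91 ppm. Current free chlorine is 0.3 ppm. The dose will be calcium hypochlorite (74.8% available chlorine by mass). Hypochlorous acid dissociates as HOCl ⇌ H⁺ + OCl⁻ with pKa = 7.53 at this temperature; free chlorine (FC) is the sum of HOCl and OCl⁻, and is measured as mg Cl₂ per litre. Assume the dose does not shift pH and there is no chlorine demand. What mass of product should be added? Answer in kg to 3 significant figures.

23.3 kg

Volume: 1640 m³ = 1,640,000 L.
[OCl⁻]/[HOCl] = 10^(pH − pKa) = 10^(7.97 − 7.53) = 2.754; fraction as HOCl = 1/(1 + 2.754) = 0.2664.
Free chlorine required for 2.91 ppm HOCl: 2.91 / 0.2664 = 10.92 ppm.
FC to add: 10.92 − 0.3 = 10.62 mg/L as Cl₂.
Cl₂ equivalent: 10.62 mg/L × 1,640,000 L = 17,420 g.
Product at 74.8% available Cl: 17,420 / 0.748 = 23,300 g.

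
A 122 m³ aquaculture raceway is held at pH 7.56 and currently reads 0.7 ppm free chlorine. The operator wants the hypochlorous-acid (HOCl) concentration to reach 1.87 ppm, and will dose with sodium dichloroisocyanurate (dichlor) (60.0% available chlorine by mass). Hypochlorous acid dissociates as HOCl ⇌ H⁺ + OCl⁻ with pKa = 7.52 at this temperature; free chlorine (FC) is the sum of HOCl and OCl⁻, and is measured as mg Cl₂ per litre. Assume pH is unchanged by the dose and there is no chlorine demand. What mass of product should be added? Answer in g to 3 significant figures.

Volume: 122 m³ = 122,000 L.
[OCl⁻]/[HOCl] = 10^(pH − pKa) = 10^(7.56 − 7.52) = 1.096; fraction as HOCl = 1/(1 + 1.096) = 0.477.
Free chlorine required for 1.87 ppm HOCl: 1.87 / 0.477 = 3.92 ppm.
FC to add: 3.92 − 0.7 = 3.22 mg/L as Cl₂.
Cl₂ equivalent: 3.22 mg/L × 122,000 L = 392.9 g.
Product at 60.0% available Cl: 392.9 / 0.6 = 654.8 g.

655 g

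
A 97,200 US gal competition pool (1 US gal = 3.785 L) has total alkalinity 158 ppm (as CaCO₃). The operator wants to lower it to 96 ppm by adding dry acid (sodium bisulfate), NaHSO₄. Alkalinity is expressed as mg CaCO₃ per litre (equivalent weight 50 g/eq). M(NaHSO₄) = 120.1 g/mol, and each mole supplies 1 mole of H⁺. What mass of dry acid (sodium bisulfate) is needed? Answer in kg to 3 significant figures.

Volume: 97,200 US gal × 3.785 L/gal = 367,902 L.
Alkalinity to neutralize: (158 − 96) = 62 mg/L as CaCO₃ × 367,902 L = 22,810 g as CaCO₃.
Equivalents of H⁺ required: 22,810 ÷ 50 g/eq = 456.2 eq = 456.2 mol NaHSO₄.
Mass of NaHSO₄: 456.2 × 120.1 = 54,790 g.

54.8 kg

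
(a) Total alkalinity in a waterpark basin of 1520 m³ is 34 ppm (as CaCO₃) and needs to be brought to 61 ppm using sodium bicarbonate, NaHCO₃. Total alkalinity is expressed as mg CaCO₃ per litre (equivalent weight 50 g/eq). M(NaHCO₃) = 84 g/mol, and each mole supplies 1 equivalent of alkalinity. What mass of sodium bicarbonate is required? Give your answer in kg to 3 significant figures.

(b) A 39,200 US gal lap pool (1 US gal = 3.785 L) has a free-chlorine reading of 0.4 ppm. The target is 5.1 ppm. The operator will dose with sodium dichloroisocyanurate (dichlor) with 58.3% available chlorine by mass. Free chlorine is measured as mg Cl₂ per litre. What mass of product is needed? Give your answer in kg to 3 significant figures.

(a) Volume: 1520 m³ = 1,520,000 L.
(a) Alkalinity to add: (61 − 34) = 27 mg/L as CaCO₃ × 1,520,000 L = 41,040 g as CaCO₃.
(a) Equivalents: 41,040 g ÷ 50 g/eq = 820.8 eq.
(a) NaHCO₃ supplies 1 eq per mole → 820.8 mol.
(a) Mass: 820.8 mol × 84 g/mol = 68,950 g.

(b) Volume: 39,200 US gal × 3.785 L/gal = 148,372 L.
(b) Chlorine deficit: 5.1 − 0.4 = 4.7 ppm = 4.7 mg/L as Cl₂.
(b) Cl₂ equivalent needed: 4.7 mg/L × 148,372 L = 697,300 mg = 697.3 g.
(b) Product at 58.3% available chlorine: 697.3 / 0.583 = 1196 g.

(a) 68.9 kg; (b) 1.20 kg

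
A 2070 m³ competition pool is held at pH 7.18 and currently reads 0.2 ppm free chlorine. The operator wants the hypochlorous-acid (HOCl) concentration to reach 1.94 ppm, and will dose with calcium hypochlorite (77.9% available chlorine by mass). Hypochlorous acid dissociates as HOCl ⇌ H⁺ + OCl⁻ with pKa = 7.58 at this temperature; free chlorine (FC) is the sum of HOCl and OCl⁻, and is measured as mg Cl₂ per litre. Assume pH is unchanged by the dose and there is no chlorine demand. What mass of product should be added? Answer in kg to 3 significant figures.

Volume: 2070 m³ = 2,070,000 L.
[OCl⁻]/[HOCl] = 10^(pH − pKa) = 10^(7.18 − 7.58) = 0.3981; fraction as HOCl = 1/(1 + 0.3981) = 0.7153.
Free chlorine required for 1.94 ppm HOCl: 1.94 / 0.7153 = 2.712 ppm.
FC to add: 2.712 − 0.2 = 2.512 mg/L as Cl₂.
Cl₂ equivalent: 2.512 mg/L × 2,070,000 L = 5201 g.
Product at 77.9% available Cl: 5201 / 0.779 = 6676 g.

6.68 kg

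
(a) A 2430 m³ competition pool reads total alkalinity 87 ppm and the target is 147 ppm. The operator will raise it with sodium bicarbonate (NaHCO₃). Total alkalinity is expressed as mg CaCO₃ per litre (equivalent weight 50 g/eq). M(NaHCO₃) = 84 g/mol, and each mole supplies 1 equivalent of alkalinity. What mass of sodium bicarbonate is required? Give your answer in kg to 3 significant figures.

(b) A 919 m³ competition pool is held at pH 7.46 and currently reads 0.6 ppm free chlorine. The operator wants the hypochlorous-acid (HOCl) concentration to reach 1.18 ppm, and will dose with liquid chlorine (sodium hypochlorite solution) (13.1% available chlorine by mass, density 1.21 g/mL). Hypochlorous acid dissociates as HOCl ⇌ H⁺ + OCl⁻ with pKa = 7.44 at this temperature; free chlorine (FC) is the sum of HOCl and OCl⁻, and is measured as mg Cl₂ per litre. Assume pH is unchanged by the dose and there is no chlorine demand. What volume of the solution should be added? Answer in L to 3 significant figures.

(a) Volume: 2430 m³ = 2,430,000 L.
(a) Alkalinity to add: (147 − 87) = 60 mg/L as CaCO₃ × 2,430,000 L = 145,800 g as CaCO₃.
(a) Equivalents: 145,800 g ÷ 50 g/eq = 2916 eq.
(a) NaHCO₃ supplies 1 eq per mole → 2916 mol.
(a) Mass: 2916 mol × 84 g/mol = 244,900 g.

(b) Volume: 919 m³ = 919,000 L.
(b) [OCl⁻]/[HOCl] = 10^(pH − pKa) = 10^(7.46 − 7.44) = 1.047; fraction as HOCl = 1/(1 + 1.047) = 0.4885.
(b) Free chlorine required for 1.18 ppm HOCl: 1.18 / 0.4885 = 2.416 ppm.
(b) FC to add: 2.416 − 0.6 = 1.816 mg/L as Cl₂.
(b) Cl₂ equivalent: 1.816 mg/L × 919,000 L = 1669 g.
(b) Product at 13.1% available Cl: 1669 / 0.131 = 12,740 g.
(b) Volume: 12,740 g ÷ 1.21 g/mL = 10,530 mL.

(a) 245 kg; (b) 10.5 L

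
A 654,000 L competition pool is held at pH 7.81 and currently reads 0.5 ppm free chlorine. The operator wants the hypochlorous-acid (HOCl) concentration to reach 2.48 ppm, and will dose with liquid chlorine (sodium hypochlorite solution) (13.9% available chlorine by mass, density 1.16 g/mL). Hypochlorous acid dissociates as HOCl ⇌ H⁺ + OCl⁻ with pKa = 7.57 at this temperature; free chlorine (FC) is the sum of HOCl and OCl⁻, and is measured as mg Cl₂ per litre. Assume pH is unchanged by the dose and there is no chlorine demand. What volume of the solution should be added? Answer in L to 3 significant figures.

25.5 L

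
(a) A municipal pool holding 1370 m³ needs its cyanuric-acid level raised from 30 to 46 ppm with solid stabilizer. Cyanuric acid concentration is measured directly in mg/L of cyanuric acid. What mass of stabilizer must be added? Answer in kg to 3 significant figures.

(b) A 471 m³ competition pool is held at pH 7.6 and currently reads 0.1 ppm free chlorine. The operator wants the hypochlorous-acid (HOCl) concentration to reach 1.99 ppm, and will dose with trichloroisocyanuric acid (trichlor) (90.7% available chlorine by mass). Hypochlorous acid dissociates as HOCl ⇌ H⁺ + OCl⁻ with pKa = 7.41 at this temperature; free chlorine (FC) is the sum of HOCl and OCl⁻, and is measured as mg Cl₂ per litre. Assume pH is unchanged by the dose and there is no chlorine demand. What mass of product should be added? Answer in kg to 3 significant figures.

(a) 21.9 kg; (b) 2.58 kg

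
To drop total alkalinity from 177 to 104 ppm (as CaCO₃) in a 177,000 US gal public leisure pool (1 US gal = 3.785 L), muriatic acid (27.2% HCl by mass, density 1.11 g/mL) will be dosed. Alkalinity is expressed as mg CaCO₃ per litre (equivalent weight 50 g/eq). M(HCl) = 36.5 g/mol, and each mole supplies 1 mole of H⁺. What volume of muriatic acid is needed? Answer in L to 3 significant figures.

118 L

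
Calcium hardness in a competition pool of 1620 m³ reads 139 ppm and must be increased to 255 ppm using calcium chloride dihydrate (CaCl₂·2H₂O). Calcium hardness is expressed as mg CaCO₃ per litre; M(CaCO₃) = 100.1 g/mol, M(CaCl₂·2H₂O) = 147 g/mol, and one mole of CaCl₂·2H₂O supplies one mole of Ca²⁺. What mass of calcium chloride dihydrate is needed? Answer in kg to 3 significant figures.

276 kg

Volume: 1620 m³ = 1,620,000 L.
Hardness to add: (255 − 139) = 116 mg/L as CaCO₃ × 1,620,000 L = 187,900 g as CaCO₃.
Moles of Ca²⁺ (1 mol Ca²⁺ ≡ 1 mol CaCO₃): 187,900 / 100.1 g/mol = 1877 mol.
Mass of CaCl₂·2H₂O: 1877 × 147 = 276,000 g.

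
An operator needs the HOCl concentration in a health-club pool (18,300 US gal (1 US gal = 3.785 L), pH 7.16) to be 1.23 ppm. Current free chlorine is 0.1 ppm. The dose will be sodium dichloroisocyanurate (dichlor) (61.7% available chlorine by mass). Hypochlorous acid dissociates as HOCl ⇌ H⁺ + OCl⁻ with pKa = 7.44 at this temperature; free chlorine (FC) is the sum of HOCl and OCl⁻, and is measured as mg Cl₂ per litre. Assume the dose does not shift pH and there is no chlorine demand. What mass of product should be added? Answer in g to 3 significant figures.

199 g

Volume: 18,300 US gal × 3.785 L/gal = 69,266 L.
[OCl⁻]/[HOCl] = 10^(pH − pKa) = 10^(7.16 − 7.44) = 0.5248; fraction as HOCl = 1/(1 + 0.5248) = 0.6558.
Free chlorine required for 1.23 ppm HOCl: 1.23 / 0.6558 = 1.876 ppm.
FC to add: 1.876 − 0.1 = 1.776 mg/L as Cl₂.
Cl₂ equivalent: 1.776 mg/L × 69,266 L = 123 g.
Product at 61.7% available Cl: 123 / 0.617 = 199.3 g.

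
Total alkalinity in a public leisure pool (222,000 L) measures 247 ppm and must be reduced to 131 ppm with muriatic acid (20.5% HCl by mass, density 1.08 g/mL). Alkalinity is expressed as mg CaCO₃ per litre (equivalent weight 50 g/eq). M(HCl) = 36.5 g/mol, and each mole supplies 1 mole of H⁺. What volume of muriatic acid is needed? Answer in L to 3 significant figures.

84.9 L

Alkalinity to neutralize: (247 − 131) = 116 mg/L as CaCO₃ × 222,000 L = 25,750 g as CaCO₃.
Equivalents of H⁺ required: 25,750 ÷ 50 g/eq = 515 eq = 515 mol HCl.
Mass of HCl: 515 × 36.5 = 18,800 g.
Mass of 20.5% solution: 18,800 / 0.205 = 91,700 g.
Volume: 91,700 g ÷ 1.08 g/mL = 84,910 mL.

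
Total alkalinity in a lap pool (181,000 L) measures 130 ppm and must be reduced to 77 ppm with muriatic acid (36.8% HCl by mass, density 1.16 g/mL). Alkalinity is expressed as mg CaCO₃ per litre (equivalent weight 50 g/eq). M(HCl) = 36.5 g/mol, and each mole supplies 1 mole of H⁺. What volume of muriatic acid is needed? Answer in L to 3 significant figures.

16.4 L

Alkalinity to neutralize: (130 − 77) = 53 mg/L as CaCO₃ × 181,000 L = 9593 g as CaCO₃.
Equivalents of H⁺ required: 9593 ÷ 50 g/eq = 191.9 eq = 191.9 mol HCl.
Mass of HCl: 191.9 × 36.5 = 7003 g.
Mass of 36.8% solution: 7003 / 0.368 = 19,030 g.
Volume: 19,030 g ÷ 1.16 g/mL = 16,400 mL.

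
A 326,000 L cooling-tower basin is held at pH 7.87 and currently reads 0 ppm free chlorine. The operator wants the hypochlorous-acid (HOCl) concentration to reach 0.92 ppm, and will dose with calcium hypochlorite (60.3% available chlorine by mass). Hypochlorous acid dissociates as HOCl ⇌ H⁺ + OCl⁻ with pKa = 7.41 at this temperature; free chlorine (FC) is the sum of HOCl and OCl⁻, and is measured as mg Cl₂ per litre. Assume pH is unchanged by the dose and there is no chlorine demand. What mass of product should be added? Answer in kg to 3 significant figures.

1.93 kg

[OCl⁻]/[HOCl] = 10^(pH − pKa) = 10^(7.87 − 7.41) = 2.884; fraction as HOCl = 1/(1 + 2.884) = 0.2575.
Free chlorine required for 0.92 ppm HOCl: 0.92 / 0.2575 = 3.573 ppm.
FC to add: 3.573 − 0 = 3.573 mg/L as Cl₂.
Cl₂ equivalent: 3.573 mg/L × 326,000 L = 1165 g.
Product at 60.3% available Cl: 1165 / 0.603 = 1932 g.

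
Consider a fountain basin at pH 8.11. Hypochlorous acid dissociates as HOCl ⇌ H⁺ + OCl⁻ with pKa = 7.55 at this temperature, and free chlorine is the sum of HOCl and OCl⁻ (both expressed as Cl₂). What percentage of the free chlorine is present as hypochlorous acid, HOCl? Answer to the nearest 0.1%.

21.6%

[OCl⁻]/[HOCl] = 10^(pH − pKa) = 10^(8.11 − 7.55) = 10^0.56 = 3.631.
Fraction as HOCl = 1 / (1 + 3.631) = 0.2159.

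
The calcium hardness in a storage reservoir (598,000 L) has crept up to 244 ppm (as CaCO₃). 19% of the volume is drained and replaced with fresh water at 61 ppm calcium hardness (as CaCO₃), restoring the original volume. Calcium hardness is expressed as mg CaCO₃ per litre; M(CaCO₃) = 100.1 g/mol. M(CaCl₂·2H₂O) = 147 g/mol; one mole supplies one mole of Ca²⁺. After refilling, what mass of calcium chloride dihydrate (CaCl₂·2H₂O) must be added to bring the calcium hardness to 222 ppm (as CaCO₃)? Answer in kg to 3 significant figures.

After draining 19% and refilling: 244 × 0.81 + 61 × 0.19 = 209.23 ppm.
Deficit to target: 222 − 209.23 = 12.77 mg/L.
As CaCO₃: 12.77 mg/L × 598,000 L = 7636 g; ÷ 100.1 = 76.29 mol Ca²⁺.
Mass: 76.29 × 147 = 11,210 g.

11.2 kg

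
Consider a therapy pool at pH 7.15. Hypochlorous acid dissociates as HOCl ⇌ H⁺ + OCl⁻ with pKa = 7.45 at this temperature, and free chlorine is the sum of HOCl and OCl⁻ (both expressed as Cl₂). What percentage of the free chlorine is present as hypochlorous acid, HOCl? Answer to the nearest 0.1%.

66.6%

[OCl⁻]/[HOCl] = 10^(pH − pKa) = 10^(7.15 − 7.45) = 10^-0.30 = 0.5012.
Fraction as HOCl = 1 / (1 + 0.5012) = 0.6661.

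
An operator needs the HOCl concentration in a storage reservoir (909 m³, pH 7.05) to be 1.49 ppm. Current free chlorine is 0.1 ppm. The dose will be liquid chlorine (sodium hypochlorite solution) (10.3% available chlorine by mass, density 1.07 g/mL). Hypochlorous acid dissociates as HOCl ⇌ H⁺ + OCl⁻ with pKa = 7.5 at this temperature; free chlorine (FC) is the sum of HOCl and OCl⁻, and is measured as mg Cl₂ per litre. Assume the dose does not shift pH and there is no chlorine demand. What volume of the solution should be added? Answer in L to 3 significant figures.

15.8 L

Volume: 909 m³ = 909,000 L.
[OCl⁻]/[HOCl] = 10^(pH − pKa) = 10^(7.05 − 7.5) = 0.3548; fraction as HOCl = 1/(1 + 0.3548) = 0.7381.
Free chlorine required for 1.49 ppm HOCl: 1.49 / 0.7381 = 2.019 ppm.
FC to add: 2.019 − 0.1 = 1.919 mg/L as Cl₂.
Cl₂ equivalent: 1.919 mg/L × 909,000 L = 1744 g.
Product at 10.3% available Cl: 1744 / 0.103 = 16,930 g.
Volume: 16,930 g ÷ 1.07 g/mL = 15,820 mL.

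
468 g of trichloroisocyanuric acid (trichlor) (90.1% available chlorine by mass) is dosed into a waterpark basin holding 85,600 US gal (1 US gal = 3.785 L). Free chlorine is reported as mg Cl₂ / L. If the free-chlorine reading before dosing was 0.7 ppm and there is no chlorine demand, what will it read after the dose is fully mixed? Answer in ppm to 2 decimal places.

Volume: 85,600 US gal × 3.785 L/gal = 323,996 L.
Available chlorine delivered: 468 g × 0.901 = 421.7 g as Cl₂.
Concentration rise: 421.7 g / 323,996 L = 1.301 mg/L = 1.30 ppm.
Final FC: 0.7 + 1.30 = 2.00 ppm.

2.00 ppm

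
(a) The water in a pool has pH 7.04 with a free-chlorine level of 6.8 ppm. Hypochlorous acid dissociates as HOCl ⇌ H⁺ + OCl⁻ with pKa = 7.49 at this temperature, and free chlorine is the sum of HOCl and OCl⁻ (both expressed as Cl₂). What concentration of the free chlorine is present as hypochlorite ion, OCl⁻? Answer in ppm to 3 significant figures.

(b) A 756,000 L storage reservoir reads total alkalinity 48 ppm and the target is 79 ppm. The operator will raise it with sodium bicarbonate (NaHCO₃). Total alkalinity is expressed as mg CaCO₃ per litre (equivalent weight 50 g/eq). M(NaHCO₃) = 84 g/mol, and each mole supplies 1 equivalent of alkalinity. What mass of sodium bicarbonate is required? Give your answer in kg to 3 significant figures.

(a) 1.78 ppm; (b) 39.4 kg

(a) [OCl⁻]/[HOCl] = 10^(pH − pKa) = 10^(7.04 − 7.49) = 10^-0.45 = 0.3548.
(a) Fraction as HOCl = 1 / (1 + 0.3548) = 0.7381.
(a) OCl⁻ = (1 − 0.7381) × 6.8 ppm = 1.781 ppm.

(b) Alkalinity to add: (79 − 48) = 31 mg/L as CaCO₃ × 756,000 L = 23,440 g as CaCO₃.
(b) Equivalents: 23,440 g ÷ 50 g/eq = 468.7 eq.
(b) NaHCO₃ supplies 1 eq per mole → 468.7 mol.
(b) Mass: 468.7 mol × 84 g/mol = 39,370 g.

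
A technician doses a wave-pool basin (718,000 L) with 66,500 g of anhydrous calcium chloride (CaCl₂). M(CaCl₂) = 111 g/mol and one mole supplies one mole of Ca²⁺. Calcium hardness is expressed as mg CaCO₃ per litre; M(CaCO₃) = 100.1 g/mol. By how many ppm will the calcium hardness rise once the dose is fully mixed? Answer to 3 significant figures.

83.5 ppm

Moles of Ca²⁺: 66,500 g ÷ 111 g/mol = 599.1 mol.
As CaCO₃: 599.1 mol × 100.1 g/mol = 59,970 g.
Rise: 59,970 g / 718,000 L × 1000 = 83.52 mg/L.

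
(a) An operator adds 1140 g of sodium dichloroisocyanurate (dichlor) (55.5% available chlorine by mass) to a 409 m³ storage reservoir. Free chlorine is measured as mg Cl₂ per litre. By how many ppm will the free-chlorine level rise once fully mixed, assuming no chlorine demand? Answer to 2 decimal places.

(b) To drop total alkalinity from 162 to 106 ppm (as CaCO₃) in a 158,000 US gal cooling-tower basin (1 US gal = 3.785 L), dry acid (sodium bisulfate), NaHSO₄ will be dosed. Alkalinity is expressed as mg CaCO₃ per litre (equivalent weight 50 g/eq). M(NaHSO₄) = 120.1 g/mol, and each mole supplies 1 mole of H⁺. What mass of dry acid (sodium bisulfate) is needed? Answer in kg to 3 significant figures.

(a) Volume: 409 m³ = 409,000 L.
(a) Available chlorine delivered: 1140 g × 0.555 = 632.7 g as Cl₂.
(a) Concentration rise: 632.7 g / 409,000 L = 1.547 mg/L = 1.55 ppm.

(b) Volume: 158,000 US gal × 3.785 L/gal = 598,030 L.
(b) Alkalinity to neutralize: (162 − 106) = 56 mg/L as CaCO₃ × 598,030 L = 33,490 g as CaCO₃.
(b) Equivalents of H⁺ required: 33,490 ÷ 50 g/eq = 669.8 eq = 669.8 mol NaHSO₄.
(b) Mass of NaHSO₄: 669.8 × 120.1 = 80,440 g.

(a) 1.55 ppm; (b) 80.4 kg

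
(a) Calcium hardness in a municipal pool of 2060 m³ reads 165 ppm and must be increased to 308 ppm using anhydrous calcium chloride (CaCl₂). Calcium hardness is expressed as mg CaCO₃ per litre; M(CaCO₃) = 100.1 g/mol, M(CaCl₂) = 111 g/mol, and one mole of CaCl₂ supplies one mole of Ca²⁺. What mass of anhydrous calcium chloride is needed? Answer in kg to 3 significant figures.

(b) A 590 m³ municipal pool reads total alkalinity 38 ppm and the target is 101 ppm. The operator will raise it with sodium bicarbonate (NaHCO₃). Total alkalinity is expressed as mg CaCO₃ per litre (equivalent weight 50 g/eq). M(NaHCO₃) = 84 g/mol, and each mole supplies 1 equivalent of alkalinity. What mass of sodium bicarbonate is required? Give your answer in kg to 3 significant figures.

(a) Volume: 2060 m³ = 2,060,000 L.
(a) Hardness to add: (308 − 165) = 143 mg/L as CaCO₃ × 2,060,000 L = 294,600 g as CaCO₃.
(a) Moles of Ca²⁺ (1 mol Ca²⁺ ≡ 1 mol CaCO₃): 294,600 / 100.1 g/mol = 2943 mol.
(a) Mass of CaCl₂: 2943 × 111 = 326,700 g.

(b) Volume: 590 m³ = 590,000 L.
(b) Alkalinity to add: (101 − 38) = 63 mg/L as CaCO₃ × 590,000 L = 37,170 g as CaCO₃.
(b) Equivalents: 37,170 g ÷ 50 g/eq = 743.4 eq.
(b) NaHCO₃ supplies 1 eq per mole → 743.4 mol.
(b) Mass: 743.4 mol × 84 g/mol = 62,450 g.

(a) 327 kg; (b) 62.4 kg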